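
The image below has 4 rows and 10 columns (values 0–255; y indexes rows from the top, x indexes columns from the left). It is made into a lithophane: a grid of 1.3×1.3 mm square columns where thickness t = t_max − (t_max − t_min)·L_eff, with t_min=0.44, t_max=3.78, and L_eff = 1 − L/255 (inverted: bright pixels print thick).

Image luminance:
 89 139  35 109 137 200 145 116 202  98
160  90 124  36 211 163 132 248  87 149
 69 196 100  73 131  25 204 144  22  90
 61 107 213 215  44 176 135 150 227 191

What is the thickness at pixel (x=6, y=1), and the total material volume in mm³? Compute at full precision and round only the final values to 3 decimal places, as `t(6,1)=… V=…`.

t(6,1)=2.169 V=145.801

span = t_max - t_min = 3.78 - 0.44 = 3.340
L(6,1) = 132, L_eff = 1 - 132/255 = 0.482353 (inverted)
t(6,1) = 3.78 - 3.340·0.482353 = 2.169
Σt over all 4·10 pixels = 1099981/12750 ≈ 86.2730196
V = pitch²·Σt = 1.3²·1099981/12750 = 145.801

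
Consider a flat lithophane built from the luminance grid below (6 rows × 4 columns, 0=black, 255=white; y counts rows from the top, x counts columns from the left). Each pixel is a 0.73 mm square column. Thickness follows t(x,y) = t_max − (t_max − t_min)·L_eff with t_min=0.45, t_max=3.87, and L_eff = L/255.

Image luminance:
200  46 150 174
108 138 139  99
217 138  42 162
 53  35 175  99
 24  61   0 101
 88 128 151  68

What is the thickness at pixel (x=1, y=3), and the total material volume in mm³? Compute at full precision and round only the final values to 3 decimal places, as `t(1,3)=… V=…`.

span = t_max - t_min = 3.87 - 0.45 = 3.420
L(1,3) = 35, L_eff = 35/255 = 0.137255
t(1,3) = 3.87 - 3.420·0.137255 = 3.401
Σt over all 6·4 pixels = 123384/2125 ≈ 58.0630588
V = pitch²·Σt = 0.73²·123384/2125 = 30.942

t(1,3)=3.401 V=30.942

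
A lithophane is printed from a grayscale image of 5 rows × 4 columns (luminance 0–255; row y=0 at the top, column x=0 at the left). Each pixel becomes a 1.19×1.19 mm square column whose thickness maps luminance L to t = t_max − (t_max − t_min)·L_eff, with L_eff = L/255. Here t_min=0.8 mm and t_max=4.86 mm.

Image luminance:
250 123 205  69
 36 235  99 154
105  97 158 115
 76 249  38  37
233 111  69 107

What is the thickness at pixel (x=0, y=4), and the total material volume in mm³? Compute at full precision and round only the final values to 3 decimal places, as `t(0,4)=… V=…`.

t(0,4)=1.150 V=79.791

span = t_max - t_min = 4.86 - 0.8 = 4.060
L(0,4) = 233, L_eff = 233/255 = 0.913725
t(0,4) = 4.86 - 4.060·0.913725 = 1.150
Σt over all 5·4 pixels = 359201/6375 ≈ 56.3452549
V = pitch²·Σt = 1.19²·359201/6375 = 79.791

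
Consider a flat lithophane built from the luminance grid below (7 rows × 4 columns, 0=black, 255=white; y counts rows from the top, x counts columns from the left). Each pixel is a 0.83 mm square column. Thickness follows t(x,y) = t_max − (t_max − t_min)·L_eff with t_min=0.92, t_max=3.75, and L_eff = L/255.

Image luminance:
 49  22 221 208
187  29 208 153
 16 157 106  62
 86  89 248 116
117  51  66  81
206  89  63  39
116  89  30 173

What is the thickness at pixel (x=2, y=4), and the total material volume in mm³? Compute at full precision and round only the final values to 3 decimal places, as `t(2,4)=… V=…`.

span = t_max - t_min = 3.75 - 0.92 = 2.830
L(2,4) = 66, L_eff = 66/255 = 0.258824
t(2,4) = 3.75 - 2.830·0.258824 = 3.018
Σt over all 7·4 pixels = 106277/1500 ≈ 70.8513333
V = pitch²·Σt = 0.83²·106277/1500 = 48.809

t(2,4)=3.018 V=48.809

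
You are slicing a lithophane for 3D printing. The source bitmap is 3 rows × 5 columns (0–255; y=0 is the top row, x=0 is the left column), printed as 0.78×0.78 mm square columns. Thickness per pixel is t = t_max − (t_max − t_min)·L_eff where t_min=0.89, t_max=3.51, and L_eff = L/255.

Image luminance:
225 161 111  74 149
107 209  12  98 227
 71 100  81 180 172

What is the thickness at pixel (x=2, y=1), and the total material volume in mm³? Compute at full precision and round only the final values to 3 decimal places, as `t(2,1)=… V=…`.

span = t_max - t_min = 3.51 - 0.89 = 2.620
L(2,1) = 12, L_eff = 12/255 = 0.047059
t(2,1) = 3.51 - 2.620·0.047059 = 3.387
Σt over all 3·5 pixels = 274867/8500 ≈ 32.3372941
V = pitch²·Σt = 0.78²·274867/8500 = 19.674

t(2,1)=3.387 V=19.674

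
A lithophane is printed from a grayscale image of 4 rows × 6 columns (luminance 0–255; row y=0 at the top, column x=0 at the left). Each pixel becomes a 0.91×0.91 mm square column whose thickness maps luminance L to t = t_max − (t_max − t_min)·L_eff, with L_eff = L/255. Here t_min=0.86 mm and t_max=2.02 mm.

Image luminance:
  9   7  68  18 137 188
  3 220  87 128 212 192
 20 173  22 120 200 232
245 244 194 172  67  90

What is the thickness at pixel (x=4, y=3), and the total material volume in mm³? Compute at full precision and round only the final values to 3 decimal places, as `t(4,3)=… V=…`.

t(4,3)=1.715 V=28.664

span = t_max - t_min = 2.02 - 0.86 = 1.160
L(4,3) = 67, L_eff = 67/255 = 0.262745
t(4,3) = 2.02 - 1.160·0.262745 = 1.715
Σt over all 4·6 pixels = 73556/2125 ≈ 34.6145882
V = pitch²·Σt = 0.91²·73556/2125 = 28.664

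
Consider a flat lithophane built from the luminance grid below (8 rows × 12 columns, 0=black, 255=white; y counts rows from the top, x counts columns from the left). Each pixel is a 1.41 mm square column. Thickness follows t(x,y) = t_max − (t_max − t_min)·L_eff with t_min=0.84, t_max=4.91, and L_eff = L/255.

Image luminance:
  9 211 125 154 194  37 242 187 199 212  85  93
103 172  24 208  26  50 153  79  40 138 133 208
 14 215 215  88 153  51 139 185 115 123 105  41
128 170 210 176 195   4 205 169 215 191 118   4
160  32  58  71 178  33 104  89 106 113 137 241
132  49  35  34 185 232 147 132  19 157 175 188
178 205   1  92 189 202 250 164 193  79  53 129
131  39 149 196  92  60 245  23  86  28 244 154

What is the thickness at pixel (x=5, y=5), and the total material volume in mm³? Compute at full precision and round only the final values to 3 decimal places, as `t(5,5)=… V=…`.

span = t_max - t_min = 4.91 - 0.84 = 4.070
L(5,5) = 232, L_eff = 232/255 = 0.909804
t(5,5) = 4.91 - 4.070·0.909804 = 1.207
Σt over all 8·12 pixels = 116893/425 ≈ 275.0423529
V = pitch²·Σt = 1.41²·116893/425 = 546.812

t(5,5)=1.207 V=546.812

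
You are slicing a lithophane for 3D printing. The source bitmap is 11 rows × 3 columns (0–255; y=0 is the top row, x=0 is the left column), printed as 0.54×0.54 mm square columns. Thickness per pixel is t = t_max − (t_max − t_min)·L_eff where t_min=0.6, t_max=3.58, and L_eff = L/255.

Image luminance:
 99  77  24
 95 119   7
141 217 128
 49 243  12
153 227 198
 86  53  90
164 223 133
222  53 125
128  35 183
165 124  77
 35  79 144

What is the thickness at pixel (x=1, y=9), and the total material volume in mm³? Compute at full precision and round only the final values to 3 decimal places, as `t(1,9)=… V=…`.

span = t_max - t_min = 3.58 - 0.6 = 2.980
L(1,9) = 124, L_eff = 124/255 = 0.486275
t(1,9) = 3.58 - 2.980·0.486275 = 2.131
Σt over all 11·3 pixels = 923993/12750 ≈ 72.4700392
V = pitch²·Σt = 0.54²·923993/12750 = 21.132

t(1,9)=2.131 V=21.132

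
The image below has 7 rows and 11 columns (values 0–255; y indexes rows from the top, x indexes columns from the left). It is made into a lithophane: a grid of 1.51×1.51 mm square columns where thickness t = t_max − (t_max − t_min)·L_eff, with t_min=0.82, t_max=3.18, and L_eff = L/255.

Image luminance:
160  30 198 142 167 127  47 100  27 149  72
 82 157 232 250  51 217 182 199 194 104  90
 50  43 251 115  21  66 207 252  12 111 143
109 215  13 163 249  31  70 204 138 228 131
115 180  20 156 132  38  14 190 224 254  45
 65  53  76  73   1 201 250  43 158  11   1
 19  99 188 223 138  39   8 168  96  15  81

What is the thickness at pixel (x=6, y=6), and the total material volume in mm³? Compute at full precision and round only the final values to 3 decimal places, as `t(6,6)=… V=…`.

t(6,6)=3.106 V=364.736

span = t_max - t_min = 3.18 - 0.82 = 2.360
L(6,6) = 8, L_eff = 8/255 = 0.031373
t(6,6) = 3.18 - 2.360·0.031373 = 3.106
Σt over all 7·11 pixels = 2039551/12750 ≈ 159.9647843
V = pitch²·Σt = 1.51²·2039551/12750 = 364.736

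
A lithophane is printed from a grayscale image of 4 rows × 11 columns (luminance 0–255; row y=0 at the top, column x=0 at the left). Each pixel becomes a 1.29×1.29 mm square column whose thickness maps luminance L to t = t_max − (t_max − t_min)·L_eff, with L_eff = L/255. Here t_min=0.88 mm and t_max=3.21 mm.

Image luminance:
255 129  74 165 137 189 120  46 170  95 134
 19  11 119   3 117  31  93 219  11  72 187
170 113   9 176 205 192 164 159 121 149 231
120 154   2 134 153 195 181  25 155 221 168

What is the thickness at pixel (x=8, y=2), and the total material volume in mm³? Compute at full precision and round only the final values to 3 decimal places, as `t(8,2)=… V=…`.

span = t_max - t_min = 3.21 - 0.88 = 2.330
L(8,2) = 121, L_eff = 121/255 = 0.474510
t(8,2) = 3.21 - 2.330·0.474510 = 2.104
Σt over all 4·11 pixels = 135203/1500 ≈ 90.1353333
V = pitch²·Σt = 1.29²·135203/1500 = 149.994

t(8,2)=2.104 V=149.994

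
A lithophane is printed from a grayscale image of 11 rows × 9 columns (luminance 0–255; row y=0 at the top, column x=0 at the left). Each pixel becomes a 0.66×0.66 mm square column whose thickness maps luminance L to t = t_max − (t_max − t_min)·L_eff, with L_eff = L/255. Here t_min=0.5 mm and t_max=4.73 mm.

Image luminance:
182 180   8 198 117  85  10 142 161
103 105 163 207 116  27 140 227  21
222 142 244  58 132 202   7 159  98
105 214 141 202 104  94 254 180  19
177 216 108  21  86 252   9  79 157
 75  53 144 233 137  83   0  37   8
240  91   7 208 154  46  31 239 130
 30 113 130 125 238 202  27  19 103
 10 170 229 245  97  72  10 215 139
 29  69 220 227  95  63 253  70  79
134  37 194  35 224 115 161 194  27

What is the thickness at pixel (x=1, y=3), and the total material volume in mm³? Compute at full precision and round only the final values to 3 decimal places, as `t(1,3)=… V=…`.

span = t_max - t_min = 4.73 - 0.5 = 4.230
L(1,3) = 214, L_eff = 214/255 = 0.839216
t(1,3) = 4.73 - 4.230·0.839216 = 1.180
Σt over all 11·9 pixels = 452301/1700 ≈ 266.0594118
V = pitch²·Σt = 0.66²·452301/1700 = 115.895

t(1,3)=1.180 V=115.895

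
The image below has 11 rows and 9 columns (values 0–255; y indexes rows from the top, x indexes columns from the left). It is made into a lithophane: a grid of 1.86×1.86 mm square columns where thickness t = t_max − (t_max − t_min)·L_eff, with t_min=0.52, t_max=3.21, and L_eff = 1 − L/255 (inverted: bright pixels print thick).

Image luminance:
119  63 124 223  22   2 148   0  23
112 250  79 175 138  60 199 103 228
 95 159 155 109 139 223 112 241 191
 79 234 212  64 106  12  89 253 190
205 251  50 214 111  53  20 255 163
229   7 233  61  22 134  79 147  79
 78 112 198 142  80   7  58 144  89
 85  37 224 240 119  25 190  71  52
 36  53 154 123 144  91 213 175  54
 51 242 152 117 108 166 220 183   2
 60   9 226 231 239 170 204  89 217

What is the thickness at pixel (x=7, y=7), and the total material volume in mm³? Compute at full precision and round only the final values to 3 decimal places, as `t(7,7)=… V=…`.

t(7,7)=1.269 V=642.468

span = t_max - t_min = 3.21 - 0.52 = 2.690
L(7,7) = 71, L_eff = 1 - 71/255 = 0.721569 (inverted)
t(7,7) = 3.21 - 2.690·0.721569 = 1.269
Σt over all 11·9 pixels = 1183874/6375 ≈ 185.7057255
V = pitch²·Σt = 1.86²·1183874/6375 = 642.468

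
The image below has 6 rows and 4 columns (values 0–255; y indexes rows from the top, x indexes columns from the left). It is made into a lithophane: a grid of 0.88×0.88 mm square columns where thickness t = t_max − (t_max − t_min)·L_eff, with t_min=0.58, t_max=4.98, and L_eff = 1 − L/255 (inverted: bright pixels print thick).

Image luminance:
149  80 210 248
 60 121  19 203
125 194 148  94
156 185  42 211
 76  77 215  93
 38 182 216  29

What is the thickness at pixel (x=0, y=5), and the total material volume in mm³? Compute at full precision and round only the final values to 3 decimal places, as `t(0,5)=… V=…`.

span = t_max - t_min = 4.98 - 0.58 = 4.400
L(0,5) = 38, L_eff = 1 - 38/255 = 0.850980 (inverted)
t(0,5) = 4.98 - 4.400·0.850980 = 1.236
Σt over all 6·4 pixels = 5834/85 ≈ 68.6352941
V = pitch²·Σt = 0.88²·5834/85 = 53.151

t(0,5)=1.236 V=53.151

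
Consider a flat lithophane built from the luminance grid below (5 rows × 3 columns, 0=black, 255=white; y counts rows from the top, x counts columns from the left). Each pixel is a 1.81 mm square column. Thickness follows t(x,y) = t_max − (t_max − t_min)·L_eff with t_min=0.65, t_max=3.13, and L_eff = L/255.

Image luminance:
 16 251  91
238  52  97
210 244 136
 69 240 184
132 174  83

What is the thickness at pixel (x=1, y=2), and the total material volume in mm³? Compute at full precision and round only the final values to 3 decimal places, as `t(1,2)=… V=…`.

t(1,2)=0.757 V=83.176

span = t_max - t_min = 3.13 - 0.65 = 2.480
L(1,2) = 244, L_eff = 244/255 = 0.956863
t(1,2) = 3.13 - 2.480·0.956863 = 0.757
Σt over all 5·3 pixels = 215803/8500 ≈ 25.3885882
V = pitch²·Σt = 1.81²·215803/8500 = 83.176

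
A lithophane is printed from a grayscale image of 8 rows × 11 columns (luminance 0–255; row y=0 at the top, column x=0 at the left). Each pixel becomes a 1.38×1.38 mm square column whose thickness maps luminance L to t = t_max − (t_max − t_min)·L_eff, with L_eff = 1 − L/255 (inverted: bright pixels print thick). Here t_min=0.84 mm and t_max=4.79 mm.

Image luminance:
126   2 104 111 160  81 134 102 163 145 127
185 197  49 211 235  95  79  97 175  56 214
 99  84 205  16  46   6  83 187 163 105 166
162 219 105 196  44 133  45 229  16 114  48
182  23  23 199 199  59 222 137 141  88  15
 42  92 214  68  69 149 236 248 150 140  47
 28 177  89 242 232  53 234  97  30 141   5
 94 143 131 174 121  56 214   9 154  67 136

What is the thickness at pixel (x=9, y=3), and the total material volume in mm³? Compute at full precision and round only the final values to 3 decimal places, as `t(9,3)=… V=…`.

t(9,3)=2.606 V=456.094

span = t_max - t_min = 4.79 - 0.84 = 3.950
L(9,3) = 114, L_eff = 1 - 114/255 = 0.552941 (inverted)
t(9,3) = 4.79 - 3.950·0.552941 = 2.606
Σt over all 8·11 pixels = 407141/1700 ≈ 239.4947059
V = pitch²·Σt = 1.38²·407141/1700 = 456.094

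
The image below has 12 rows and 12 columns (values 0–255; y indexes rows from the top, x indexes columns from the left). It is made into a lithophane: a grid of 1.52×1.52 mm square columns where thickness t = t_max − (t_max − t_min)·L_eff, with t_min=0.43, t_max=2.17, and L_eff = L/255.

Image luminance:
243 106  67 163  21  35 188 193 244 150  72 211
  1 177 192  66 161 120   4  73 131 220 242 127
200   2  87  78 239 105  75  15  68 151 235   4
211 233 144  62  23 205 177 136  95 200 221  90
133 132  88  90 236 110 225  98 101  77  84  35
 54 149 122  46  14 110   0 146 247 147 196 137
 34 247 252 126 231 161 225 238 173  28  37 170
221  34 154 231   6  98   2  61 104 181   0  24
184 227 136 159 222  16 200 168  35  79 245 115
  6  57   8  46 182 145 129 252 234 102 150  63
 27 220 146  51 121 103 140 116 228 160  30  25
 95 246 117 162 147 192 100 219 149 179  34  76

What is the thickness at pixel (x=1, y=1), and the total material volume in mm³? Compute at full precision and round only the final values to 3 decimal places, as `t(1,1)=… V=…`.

t(1,1)=0.962 V=433.122

span = t_max - t_min = 2.17 - 0.43 = 1.740
L(1,1) = 177, L_eff = 177/255 = 0.694118
t(1,1) = 2.17 - 1.740·0.694118 = 0.962
Σt over all 12·12 pixels = 796731/4250 ≈ 187.4661176
V = pitch²·Σt = 1.52²·796731/4250 = 433.122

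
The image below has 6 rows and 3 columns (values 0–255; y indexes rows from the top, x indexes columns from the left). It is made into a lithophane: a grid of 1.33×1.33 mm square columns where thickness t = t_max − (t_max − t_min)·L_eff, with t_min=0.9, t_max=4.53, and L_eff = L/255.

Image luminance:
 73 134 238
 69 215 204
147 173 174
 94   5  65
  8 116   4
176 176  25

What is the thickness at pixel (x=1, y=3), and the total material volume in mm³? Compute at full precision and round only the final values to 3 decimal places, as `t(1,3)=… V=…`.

span = t_max - t_min = 4.53 - 0.9 = 3.630
L(1,3) = 5, L_eff = 5/255 = 0.019608
t(1,3) = 4.53 - 3.630·0.019608 = 4.459
Σt over all 6·3 pixels = 219737/4250 ≈ 51.7028235
V = pitch²·Σt = 1.33²·219737/4250 = 91.457

t(1,3)=4.459 V=91.457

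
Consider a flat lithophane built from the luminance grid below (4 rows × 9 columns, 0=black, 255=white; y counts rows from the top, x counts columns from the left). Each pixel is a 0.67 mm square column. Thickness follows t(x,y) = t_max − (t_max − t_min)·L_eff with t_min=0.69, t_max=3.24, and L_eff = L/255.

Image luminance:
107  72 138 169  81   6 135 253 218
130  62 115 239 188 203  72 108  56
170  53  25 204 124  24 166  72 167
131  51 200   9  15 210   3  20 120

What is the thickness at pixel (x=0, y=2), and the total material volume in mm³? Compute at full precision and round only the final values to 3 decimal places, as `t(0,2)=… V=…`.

span = t_max - t_min = 3.24 - 0.69 = 2.550
L(0,2) = 170, L_eff = 170/255 = 0.666667
t(0,2) = 3.24 - 2.550·0.666667 = 1.540
Σt over all 4·9 pixels = 75.48
V = pitch²·Σt = 0.67²·75.48 = 33.883

t(0,2)=1.540 V=33.883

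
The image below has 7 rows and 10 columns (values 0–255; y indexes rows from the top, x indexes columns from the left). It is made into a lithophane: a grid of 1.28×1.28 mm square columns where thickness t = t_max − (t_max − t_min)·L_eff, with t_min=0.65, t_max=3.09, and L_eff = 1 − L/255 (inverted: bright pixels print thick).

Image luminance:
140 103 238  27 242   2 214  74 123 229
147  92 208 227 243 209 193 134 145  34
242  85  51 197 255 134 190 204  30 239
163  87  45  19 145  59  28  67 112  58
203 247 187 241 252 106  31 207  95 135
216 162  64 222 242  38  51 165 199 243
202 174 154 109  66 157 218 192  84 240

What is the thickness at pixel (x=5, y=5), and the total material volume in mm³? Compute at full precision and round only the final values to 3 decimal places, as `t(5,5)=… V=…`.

span = t_max - t_min = 3.09 - 0.65 = 2.440
L(5,5) = 38, L_eff = 1 - 38/255 = 0.850980 (inverted)
t(5,5) = 3.09 - 2.440·0.850980 = 1.014
Σt over all 7·10 pixels = 108301/750 ≈ 144.4013333
V = pitch²·Σt = 1.28²·108301/750 = 236.587

t(5,5)=1.014 V=236.587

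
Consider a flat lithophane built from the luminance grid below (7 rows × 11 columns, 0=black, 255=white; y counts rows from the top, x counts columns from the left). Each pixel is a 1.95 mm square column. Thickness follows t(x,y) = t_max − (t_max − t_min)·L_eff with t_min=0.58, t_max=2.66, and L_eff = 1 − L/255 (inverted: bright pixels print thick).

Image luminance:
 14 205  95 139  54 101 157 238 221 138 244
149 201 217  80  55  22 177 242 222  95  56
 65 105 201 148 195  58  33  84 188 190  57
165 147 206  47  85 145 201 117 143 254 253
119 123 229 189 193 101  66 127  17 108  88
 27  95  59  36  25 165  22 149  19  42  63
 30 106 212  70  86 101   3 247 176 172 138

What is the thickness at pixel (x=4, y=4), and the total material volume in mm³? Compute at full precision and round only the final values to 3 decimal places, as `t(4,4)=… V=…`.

span = t_max - t_min = 2.66 - 0.58 = 2.080
L(4,4) = 193, L_eff = 1 - 193/255 = 0.243137 (inverted)
t(4,4) = 2.66 - 2.080·0.243137 = 2.154
Σt over all 7·11 pixels = 523021/4250 ≈ 123.0637647
V = pitch²·Σt = 1.95²·523021/4250 = 467.950

t(4,4)=2.154 V=467.950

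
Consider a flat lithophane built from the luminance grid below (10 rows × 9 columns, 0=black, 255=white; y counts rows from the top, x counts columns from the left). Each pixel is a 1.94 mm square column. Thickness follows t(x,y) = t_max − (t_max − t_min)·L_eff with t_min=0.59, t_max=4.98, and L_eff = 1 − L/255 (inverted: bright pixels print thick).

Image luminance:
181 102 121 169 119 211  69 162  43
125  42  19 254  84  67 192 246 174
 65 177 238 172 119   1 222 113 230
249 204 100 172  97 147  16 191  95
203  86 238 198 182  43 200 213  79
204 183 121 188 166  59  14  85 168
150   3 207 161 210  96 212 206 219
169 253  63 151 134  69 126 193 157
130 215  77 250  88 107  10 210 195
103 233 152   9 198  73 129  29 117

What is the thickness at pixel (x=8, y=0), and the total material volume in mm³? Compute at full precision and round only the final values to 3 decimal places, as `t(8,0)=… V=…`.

span = t_max - t_min = 4.98 - 0.59 = 4.390
L(8,0) = 43, L_eff = 1 - 43/255 = 0.831373 (inverted)
t(8,0) = 4.98 - 4.390·0.831373 = 1.330
Σt over all 10·9 pixels = 1734752/6375 ≈ 272.1179608
V = pitch²·Σt = 1.94²·1734752/6375 = 1024.143

t(8,0)=1.330 V=1024.143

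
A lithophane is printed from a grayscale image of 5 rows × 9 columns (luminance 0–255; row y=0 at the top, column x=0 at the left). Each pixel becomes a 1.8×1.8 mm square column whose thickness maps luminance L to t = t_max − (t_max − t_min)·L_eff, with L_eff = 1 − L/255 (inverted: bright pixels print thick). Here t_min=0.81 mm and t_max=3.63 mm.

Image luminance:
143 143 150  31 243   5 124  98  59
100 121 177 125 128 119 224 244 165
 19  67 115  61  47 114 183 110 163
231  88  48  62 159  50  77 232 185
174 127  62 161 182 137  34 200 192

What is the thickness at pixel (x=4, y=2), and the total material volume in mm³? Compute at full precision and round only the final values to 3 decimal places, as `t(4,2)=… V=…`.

t(4,2)=1.330 V=321.580

span = t_max - t_min = 3.63 - 0.81 = 2.820
L(4,2) = 47, L_eff = 1 - 47/255 = 0.815686 (inverted)
t(4,2) = 3.63 - 2.820·0.815686 = 1.330
Σt over all 5·9 pixels = 843651/8500 ≈ 99.2530588
V = pitch²·Σt = 1.8²·843651/8500 = 321.580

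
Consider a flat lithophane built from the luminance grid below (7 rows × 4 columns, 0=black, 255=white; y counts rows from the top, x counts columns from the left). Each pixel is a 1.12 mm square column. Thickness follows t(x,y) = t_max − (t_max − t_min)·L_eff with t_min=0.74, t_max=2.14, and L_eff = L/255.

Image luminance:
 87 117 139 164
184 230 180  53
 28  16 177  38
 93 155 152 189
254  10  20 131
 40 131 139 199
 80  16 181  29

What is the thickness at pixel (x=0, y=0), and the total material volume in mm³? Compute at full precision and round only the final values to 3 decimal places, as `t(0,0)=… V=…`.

span = t_max - t_min = 2.14 - 0.74 = 1.400
L(0,0) = 87, L_eff = 87/255 = 0.341176
t(0,0) = 2.14 - 1.400·0.341176 = 1.662
Σt over all 7·4 pixels = 53774/1275 ≈ 42.1756863
V = pitch²·Σt = 1.12²·53774/1275 = 52.905

t(0,0)=1.662 V=52.905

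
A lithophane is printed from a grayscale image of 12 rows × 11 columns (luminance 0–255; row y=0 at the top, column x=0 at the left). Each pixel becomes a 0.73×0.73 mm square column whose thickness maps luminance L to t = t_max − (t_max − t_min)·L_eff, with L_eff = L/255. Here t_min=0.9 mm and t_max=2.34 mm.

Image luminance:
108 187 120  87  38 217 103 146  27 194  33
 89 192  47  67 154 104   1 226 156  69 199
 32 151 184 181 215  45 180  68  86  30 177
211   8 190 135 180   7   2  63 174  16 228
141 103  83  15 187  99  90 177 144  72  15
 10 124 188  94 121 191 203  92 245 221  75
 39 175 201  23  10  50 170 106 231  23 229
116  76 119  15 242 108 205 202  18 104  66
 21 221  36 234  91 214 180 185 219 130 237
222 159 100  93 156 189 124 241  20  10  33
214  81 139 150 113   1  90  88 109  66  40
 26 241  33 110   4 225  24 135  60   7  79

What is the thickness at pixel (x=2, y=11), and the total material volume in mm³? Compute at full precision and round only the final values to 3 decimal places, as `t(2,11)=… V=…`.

span = t_max - t_min = 2.34 - 0.9 = 1.440
L(2,11) = 33, L_eff = 33/255 = 0.129412
t(2,11) = 2.34 - 1.440·0.129412 = 2.154
Σt over all 12·11 pixels = 94086/425 ≈ 221.3788235
V = pitch²·Σt = 0.73²·94086/425 = 117.973

t(2,11)=2.154 V=117.973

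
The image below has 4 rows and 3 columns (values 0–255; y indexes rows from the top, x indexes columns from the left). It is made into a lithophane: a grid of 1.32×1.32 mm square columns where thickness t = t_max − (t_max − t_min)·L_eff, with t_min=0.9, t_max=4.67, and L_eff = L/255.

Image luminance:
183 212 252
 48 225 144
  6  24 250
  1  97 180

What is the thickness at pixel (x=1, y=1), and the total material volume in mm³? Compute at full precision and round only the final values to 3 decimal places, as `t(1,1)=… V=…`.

t(1,1)=1.344 V=55.861

span = t_max - t_min = 4.67 - 0.9 = 3.770
L(1,1) = 225, L_eff = 225/255 = 0.882353
t(1,1) = 4.67 - 3.770·0.882353 = 1.344
Σt over all 4·3 pixels = 408763/12750 ≈ 32.0598431
V = pitch²·Σt = 1.32²·408763/12750 = 55.861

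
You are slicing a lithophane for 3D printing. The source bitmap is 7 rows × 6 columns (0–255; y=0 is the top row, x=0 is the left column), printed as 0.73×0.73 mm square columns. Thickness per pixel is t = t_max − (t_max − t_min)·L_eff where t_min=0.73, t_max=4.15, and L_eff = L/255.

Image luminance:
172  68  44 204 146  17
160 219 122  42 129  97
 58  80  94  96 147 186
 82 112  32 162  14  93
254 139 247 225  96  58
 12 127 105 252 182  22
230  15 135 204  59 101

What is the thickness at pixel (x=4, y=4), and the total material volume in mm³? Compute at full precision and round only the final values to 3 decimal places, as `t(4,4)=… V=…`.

t(4,4)=2.862 V=56.870

span = t_max - t_min = 4.15 - 0.73 = 3.420
L(4,4) = 96, L_eff = 96/255 = 0.376471
t(4,4) = 4.15 - 3.420·0.376471 = 2.862
Σt over all 7·6 pixels = 226776/2125 ≈ 106.7181176
V = pitch²·Σt = 0.73²·226776/2125 = 56.870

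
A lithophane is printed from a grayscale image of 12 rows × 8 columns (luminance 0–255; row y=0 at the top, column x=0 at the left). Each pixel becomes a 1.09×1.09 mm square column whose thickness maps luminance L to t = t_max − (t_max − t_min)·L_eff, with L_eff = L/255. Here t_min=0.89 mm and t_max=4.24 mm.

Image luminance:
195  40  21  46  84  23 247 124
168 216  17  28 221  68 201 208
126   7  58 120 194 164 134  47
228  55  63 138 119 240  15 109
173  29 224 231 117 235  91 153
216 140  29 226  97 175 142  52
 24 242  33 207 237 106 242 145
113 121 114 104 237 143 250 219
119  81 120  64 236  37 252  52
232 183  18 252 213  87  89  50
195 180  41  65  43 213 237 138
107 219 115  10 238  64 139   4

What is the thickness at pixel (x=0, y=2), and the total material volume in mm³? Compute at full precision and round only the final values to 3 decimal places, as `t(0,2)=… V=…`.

t(0,2)=2.585 V=285.628

span = t_max - t_min = 4.24 - 0.89 = 3.350
L(0,2) = 126, L_eff = 126/255 = 0.494118
t(0,2) = 4.24 - 3.350·0.494118 = 2.585
Σt over all 12·8 pixels = 102173/425 ≈ 240.4070588
V = pitch²·Σt = 1.09²·102173/425 = 285.628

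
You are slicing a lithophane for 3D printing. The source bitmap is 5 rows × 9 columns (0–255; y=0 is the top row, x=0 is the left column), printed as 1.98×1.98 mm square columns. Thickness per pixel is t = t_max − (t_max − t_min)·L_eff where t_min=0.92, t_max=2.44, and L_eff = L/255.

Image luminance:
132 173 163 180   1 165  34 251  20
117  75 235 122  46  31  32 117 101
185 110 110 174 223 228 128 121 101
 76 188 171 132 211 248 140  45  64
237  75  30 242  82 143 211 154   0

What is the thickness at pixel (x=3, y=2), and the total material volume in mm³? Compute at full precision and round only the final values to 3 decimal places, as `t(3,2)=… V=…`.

t(3,2)=1.403 V=294.361

span = t_max - t_min = 2.44 - 0.92 = 1.520
L(3,2) = 174, L_eff = 174/255 = 0.682353
t(3,2) = 2.44 - 1.520·0.682353 = 1.403
Σt over all 5·9 pixels = 478663/6375 ≈ 75.0843922
V = pitch²·Σt = 1.98²·478663/6375 = 294.361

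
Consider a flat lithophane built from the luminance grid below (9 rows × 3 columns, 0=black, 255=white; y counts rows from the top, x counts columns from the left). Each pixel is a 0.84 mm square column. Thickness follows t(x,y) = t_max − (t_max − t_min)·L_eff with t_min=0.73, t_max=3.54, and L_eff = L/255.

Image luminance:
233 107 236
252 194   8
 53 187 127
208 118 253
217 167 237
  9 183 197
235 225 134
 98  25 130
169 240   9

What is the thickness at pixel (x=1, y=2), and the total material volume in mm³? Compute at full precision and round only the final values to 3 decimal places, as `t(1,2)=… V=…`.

t(1,2)=1.479 V=34.388

span = t_max - t_min = 3.54 - 0.73 = 2.810
L(1,2) = 187, L_eff = 187/255 = 0.733333
t(1,2) = 3.54 - 2.810·0.733333 = 1.479
Σt over all 9·3 pixels = 414253/8500 ≈ 48.7356471
V = pitch²·Σt = 0.84²·414253/8500 = 34.388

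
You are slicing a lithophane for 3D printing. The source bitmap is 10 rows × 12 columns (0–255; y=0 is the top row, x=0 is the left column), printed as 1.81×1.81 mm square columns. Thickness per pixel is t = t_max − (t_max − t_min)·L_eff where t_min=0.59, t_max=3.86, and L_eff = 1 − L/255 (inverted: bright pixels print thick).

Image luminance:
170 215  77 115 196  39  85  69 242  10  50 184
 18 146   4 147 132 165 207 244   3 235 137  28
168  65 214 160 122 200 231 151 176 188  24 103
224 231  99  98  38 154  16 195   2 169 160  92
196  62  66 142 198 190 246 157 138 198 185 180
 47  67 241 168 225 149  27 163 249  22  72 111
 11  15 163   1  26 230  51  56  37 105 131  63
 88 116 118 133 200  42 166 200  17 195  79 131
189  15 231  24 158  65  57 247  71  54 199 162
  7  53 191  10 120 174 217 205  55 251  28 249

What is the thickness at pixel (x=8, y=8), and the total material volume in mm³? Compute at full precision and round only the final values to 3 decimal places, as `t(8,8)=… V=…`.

t(8,8)=1.500 V=866.443

span = t_max - t_min = 3.86 - 0.59 = 3.270
L(8,8) = 71, L_eff = 1 - 71/255 = 0.721569 (inverted)
t(8,8) = 3.86 - 3.270·0.721569 = 1.500
Σt over all 10·12 pixels = 2248027/8500 ≈ 264.4737647
V = pitch²·Σt = 1.81²·2248027/8500 = 866.443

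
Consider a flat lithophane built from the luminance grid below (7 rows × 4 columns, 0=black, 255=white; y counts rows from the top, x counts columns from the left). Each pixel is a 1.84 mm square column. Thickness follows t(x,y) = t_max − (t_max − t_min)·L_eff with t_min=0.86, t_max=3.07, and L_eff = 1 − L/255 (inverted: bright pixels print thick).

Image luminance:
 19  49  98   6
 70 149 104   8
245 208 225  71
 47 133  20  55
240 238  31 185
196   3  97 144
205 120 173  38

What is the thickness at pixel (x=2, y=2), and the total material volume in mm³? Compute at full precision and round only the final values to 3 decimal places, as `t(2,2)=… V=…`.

span = t_max - t_min = 3.07 - 0.86 = 2.210
L(2,2) = 225, L_eff = 1 - 225/255 = 0.117647 (inverted)
t(2,2) = 3.07 - 2.210·0.117647 = 2.810
Σt over all 7·4 pixels = 51.614
V = pitch²·Σt = 1.84²·51.614 = 174.744

t(2,2)=2.810 V=174.744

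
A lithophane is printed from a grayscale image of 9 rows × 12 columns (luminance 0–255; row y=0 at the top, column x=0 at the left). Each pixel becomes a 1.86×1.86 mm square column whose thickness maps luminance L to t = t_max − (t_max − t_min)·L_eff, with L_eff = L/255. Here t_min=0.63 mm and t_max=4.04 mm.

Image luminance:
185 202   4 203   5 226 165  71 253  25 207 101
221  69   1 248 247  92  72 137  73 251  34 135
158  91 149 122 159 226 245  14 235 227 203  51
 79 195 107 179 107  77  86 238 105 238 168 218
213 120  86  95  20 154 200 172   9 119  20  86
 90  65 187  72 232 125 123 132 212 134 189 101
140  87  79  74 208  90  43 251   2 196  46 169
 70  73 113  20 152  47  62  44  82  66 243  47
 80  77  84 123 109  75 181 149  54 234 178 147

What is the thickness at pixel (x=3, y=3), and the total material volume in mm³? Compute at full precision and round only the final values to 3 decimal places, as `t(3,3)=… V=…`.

span = t_max - t_min = 4.04 - 0.63 = 3.410
L(3,3) = 179, L_eff = 179/255 = 0.701961
t(3,3) = 4.04 - 3.410·0.701961 = 1.646
Σt over all 9·12 pixels = 429047/1700 ≈ 252.3805882
V = pitch²·Σt = 1.86²·429047/1700 = 873.136

t(3,3)=1.646 V=873.136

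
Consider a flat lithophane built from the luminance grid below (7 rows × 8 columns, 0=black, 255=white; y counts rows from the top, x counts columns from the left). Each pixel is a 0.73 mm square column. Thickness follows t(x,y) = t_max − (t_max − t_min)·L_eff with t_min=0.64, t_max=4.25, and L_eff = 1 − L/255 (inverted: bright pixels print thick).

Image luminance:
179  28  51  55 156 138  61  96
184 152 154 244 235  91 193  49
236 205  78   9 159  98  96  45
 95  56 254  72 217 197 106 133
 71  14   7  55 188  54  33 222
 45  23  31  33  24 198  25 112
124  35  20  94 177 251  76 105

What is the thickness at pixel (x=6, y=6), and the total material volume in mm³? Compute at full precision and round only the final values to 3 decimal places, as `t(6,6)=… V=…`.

t(6,6)=1.716 V=65.413

span = t_max - t_min = 4.25 - 0.64 = 3.610
L(6,6) = 76, L_eff = 1 - 76/255 = 0.701961 (inverted)
t(6,6) = 4.25 - 3.610·0.701961 = 1.716
Σt over all 7·8 pixels = 3130099/25500 ≈ 122.7489804
V = pitch²·Σt = 0.73²·3130099/25500 = 65.413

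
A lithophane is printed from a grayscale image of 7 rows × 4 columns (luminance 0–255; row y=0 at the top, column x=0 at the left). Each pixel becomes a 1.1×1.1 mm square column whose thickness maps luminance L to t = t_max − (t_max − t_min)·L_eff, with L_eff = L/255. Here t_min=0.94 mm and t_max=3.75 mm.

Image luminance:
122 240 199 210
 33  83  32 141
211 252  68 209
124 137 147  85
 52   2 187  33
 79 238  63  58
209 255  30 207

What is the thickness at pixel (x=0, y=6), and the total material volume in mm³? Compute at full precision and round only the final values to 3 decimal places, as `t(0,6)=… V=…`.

span = t_max - t_min = 3.75 - 0.94 = 2.810
L(0,6) = 209, L_eff = 209/255 = 0.819608
t(0,6) = 3.75 - 2.810·0.819608 = 1.447
Σt over all 7·4 pixels = 48121/750 ≈ 64.1613333
V = pitch²·Σt = 1.1²·48121/750 = 77.635

t(0,6)=1.447 V=77.635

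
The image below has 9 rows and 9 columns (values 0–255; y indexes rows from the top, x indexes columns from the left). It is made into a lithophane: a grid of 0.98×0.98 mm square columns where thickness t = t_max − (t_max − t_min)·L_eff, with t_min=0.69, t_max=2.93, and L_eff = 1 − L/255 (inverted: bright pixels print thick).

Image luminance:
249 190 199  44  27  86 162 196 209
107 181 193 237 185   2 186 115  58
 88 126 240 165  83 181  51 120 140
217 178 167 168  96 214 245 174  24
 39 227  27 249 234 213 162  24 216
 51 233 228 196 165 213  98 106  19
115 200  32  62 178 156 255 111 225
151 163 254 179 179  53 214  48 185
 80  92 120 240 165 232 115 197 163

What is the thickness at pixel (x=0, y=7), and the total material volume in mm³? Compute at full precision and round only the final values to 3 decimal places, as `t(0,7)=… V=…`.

span = t_max - t_min = 2.93 - 0.69 = 2.240
L(0,7) = 151, L_eff = 1 - 151/255 = 0.407843 (inverted)
t(0,7) = 2.93 - 2.240·0.407843 = 2.016
Σt over all 9·9 pixels = 4150603/25500 ≈ 162.7687451
V = pitch²·Σt = 0.98²·4150603/25500 = 156.323

t(0,7)=2.016 V=156.323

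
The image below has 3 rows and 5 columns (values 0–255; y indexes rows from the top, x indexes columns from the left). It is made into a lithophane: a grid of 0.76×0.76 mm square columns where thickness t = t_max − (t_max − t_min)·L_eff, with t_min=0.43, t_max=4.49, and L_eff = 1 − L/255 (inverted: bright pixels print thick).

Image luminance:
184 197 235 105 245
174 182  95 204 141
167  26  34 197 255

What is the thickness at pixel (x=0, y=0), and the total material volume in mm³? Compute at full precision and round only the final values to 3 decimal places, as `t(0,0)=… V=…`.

t(0,0)=3.360 V=26.174

span = t_max - t_min = 4.49 - 0.43 = 4.060
L(0,0) = 184, L_eff = 1 - 184/255 = 0.278431 (inverted)
t(0,0) = 4.49 - 4.060·0.278431 = 3.360
Σt over all 3·5 pixels = 1155521/25500 ≈ 45.3145490
V = pitch²·Σt = 0.76²·1155521/25500 = 26.174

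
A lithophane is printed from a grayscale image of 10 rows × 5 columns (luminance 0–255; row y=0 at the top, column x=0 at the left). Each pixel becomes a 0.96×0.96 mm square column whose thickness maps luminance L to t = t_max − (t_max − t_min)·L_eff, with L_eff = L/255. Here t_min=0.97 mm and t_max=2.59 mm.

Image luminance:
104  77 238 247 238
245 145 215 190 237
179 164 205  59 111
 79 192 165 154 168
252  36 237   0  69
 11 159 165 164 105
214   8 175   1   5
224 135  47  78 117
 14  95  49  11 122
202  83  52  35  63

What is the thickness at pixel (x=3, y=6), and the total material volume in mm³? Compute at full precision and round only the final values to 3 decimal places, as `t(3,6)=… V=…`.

span = t_max - t_min = 2.59 - 0.97 = 1.620
L(3,6) = 1, L_eff = 1/255 = 0.003922
t(3,6) = 2.59 - 1.620·0.003922 = 2.584
Σt over all 10·5 pixels = 75839/850 ≈ 89.2223529
V = pitch²·Σt = 0.96²·75839/850 = 82.227

t(3,6)=2.584 V=82.227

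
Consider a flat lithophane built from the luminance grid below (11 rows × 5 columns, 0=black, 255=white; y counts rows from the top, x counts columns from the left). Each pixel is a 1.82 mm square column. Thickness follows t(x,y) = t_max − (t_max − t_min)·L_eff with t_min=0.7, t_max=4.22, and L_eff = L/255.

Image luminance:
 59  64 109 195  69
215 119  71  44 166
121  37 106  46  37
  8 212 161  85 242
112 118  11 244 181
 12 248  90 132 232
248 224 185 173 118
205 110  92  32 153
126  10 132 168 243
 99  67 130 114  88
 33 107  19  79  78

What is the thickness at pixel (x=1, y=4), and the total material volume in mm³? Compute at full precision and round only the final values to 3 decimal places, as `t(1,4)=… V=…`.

t(1,4)=2.591 V=467.989

span = t_max - t_min = 4.22 - 0.7 = 3.520
L(1,4) = 118, L_eff = 118/255 = 0.462745
t(1,4) = 4.22 - 3.520·0.462745 = 2.591
Σt over all 11·5 pixels = 141.284
V = pitch²·Σt = 1.82²·141.284 = 467.989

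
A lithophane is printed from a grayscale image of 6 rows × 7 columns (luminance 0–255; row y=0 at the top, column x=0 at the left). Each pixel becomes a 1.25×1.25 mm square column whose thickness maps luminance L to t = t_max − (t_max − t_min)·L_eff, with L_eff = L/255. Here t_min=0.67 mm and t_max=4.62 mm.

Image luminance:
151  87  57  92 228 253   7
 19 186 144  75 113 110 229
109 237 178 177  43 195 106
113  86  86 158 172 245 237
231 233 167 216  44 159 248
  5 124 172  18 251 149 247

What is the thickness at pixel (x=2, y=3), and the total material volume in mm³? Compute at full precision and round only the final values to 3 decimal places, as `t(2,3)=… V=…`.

span = t_max - t_min = 4.62 - 0.67 = 3.950
L(2,3) = 86, L_eff = 86/255 = 0.337255
t(2,3) = 4.62 - 3.950·0.337255 = 3.288
Σt over all 6·7 pixels = 503201/5100 ≈ 98.6668627
V = pitch²·Σt = 1.25²·503201/5100 = 154.167

t(2,3)=3.288 V=154.167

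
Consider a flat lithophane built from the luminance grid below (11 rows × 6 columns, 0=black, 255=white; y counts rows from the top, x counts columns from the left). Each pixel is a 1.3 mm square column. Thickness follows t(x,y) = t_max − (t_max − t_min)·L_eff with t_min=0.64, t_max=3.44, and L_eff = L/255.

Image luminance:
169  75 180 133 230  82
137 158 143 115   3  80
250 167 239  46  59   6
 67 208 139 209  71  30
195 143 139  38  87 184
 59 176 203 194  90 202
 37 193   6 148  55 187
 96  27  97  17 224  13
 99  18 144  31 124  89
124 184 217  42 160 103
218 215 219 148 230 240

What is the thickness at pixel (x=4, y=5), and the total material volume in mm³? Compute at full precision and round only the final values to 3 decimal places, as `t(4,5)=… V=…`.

span = t_max - t_min = 3.44 - 0.64 = 2.800
L(4,5) = 90, L_eff = 90/255 = 0.352941
t(4,5) = 3.44 - 2.800·0.352941 = 2.452
Σt over all 11·6 pixels = 171722/1275 ≈ 134.6839216
V = pitch²·Σt = 1.3²·171722/1275 = 227.616

t(4,5)=2.452 V=227.616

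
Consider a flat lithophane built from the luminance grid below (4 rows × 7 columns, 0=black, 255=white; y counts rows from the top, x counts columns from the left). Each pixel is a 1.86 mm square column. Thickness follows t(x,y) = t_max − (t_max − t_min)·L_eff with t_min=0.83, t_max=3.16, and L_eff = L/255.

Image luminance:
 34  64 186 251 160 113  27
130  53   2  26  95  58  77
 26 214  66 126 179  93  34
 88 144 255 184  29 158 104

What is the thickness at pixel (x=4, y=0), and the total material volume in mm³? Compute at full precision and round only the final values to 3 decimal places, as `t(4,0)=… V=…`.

span = t_max - t_min = 3.16 - 0.83 = 2.330
L(4,0) = 160, L_eff = 160/255 = 0.627451
t(4,0) = 3.16 - 2.330·0.627451 = 1.698
Σt over all 4·7 pixels = 130236/2125 ≈ 61.2875294
V = pitch²·Σt = 1.86²·130236/2125 = 212.030

t(4,0)=1.698 V=212.030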